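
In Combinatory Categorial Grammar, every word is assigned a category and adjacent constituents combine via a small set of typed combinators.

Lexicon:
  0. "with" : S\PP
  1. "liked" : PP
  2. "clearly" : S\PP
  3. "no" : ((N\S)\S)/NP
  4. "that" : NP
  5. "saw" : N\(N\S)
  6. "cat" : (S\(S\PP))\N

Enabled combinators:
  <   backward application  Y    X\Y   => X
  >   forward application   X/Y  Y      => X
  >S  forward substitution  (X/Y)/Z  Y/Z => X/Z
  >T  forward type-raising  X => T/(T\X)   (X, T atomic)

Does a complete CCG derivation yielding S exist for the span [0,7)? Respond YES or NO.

YES

[0,7] S   <
  [0,1] "with" : S\PP
  [1,7] S\(S\PP)   <
    [1,6] N   <
      [1,5] N\S   <
        [1,3] S   <
          [1,2] "liked" : PP
          [2,3] "clearly" : S\PP
        [3,5] (N\S)\S   >
          [3,4] "no" : ((N\S)\S)/NP
          [4,5] "that" : NP
      [5,6] "saw" : N\(N\S)
    [6,7] "cat" : (S\(S\PP))\N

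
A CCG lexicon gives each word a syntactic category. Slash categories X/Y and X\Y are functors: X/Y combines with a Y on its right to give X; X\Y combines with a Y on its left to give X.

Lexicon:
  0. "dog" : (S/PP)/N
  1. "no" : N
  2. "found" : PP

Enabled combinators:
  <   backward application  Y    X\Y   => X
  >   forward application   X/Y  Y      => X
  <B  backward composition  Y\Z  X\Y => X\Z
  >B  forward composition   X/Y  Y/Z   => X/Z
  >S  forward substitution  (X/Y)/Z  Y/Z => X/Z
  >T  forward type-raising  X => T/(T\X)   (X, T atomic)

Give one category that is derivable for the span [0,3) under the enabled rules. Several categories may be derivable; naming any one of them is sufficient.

[0,3] S   >
  [0,2] S/PP   >
    [0,1] "dog" : (S/PP)/N
    [1,2] "no" : N
  [2,3] "found" : PP

S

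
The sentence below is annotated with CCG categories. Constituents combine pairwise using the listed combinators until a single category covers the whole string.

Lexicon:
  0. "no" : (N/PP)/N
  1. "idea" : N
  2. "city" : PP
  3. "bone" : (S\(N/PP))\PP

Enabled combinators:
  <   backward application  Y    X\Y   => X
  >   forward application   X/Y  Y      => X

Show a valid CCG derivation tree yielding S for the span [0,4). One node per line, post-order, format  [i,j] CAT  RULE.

[0,4] S   <
  [0,2] N/PP   >
    [0,1] "no" : (N/PP)/N
    [1,2] "idea" : N
  [2,4] S\(N/PP)   <
    [2,3] "city" : PP
    [3,4] "bone" : (S\(N/PP))\PP

[0,1] (N/PP)/N  lex  "no"
[1,2] N  lex  "idea"
[0,2] N/PP  >  k=1
[2,3] PP  lex  "city"
[3,4] (S\(N/PP))\PP  lex  "bone"
[2,4] S\(N/PP)  <  k=3
[0,4] S  <  k=2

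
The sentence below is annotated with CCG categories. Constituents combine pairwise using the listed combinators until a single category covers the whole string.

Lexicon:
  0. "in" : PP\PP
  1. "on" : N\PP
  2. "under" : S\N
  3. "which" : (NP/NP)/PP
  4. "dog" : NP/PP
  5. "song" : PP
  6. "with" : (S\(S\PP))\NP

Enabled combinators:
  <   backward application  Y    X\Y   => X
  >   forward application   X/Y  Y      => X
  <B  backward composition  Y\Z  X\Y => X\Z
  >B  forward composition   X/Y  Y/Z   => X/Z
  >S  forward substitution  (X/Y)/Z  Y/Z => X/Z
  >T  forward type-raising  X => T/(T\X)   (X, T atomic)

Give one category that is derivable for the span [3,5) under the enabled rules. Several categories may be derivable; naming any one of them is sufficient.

[0,7] S   <
  [0,3] S\PP   <B
    [0,2] N\PP   <B
      [0,1] "in" : PP\PP
      [1,2] "on" : N\PP
    [2,3] "under" : S\N
  [3,7] S\(S\PP)   <
    [3,6] NP   >
      [3,5] NP/PP   >S
        [3,4] "which" : (NP/NP)/PP
        [4,5] "dog" : NP/PP
      [5,6] "song" : PP
    [6,7] "with" : (S\(S\PP))\NP

NP/PP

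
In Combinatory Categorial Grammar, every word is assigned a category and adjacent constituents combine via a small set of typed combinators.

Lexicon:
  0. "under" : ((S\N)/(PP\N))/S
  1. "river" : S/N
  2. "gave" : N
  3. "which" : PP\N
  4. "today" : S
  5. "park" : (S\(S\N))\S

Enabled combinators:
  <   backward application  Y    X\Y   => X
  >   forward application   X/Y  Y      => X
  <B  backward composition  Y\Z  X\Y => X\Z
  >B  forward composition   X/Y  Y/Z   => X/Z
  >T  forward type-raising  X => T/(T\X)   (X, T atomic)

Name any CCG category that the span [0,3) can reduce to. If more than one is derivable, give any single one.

(S\N)/(PP\N)

[0,6] S   <
  [0,4] S\N   >
    [0,3] (S\N)/(PP\N)   >
      [0,1] "under" : ((S\N)/(PP\N))/S
      [1,3] S   >
        [1,2] "river" : S/N
        [2,3] "gave" : N
    [3,4] "which" : PP\N
  [4,6] S\(S\N)   <
    [4,5] "today" : S
    [5,6] "park" : (S\(S\N))\S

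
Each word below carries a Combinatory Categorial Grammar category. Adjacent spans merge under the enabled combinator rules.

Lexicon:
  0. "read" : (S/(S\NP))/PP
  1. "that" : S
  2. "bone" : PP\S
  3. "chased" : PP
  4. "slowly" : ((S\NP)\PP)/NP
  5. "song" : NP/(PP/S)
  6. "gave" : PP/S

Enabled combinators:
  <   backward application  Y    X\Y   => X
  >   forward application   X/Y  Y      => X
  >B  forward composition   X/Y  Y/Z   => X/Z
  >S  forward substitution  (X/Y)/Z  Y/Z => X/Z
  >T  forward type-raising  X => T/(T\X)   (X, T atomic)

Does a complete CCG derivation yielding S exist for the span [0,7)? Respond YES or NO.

YES

[0,7] S   >
  [0,3] S/(S\NP)   >
    [0,1] "read" : (S/(S\NP))/PP
    [1,3] PP   <
      [1,2] "that" : S
      [2,3] "bone" : PP\S
  [3,7] S\NP   <
    [3,4] "chased" : PP
    [4,7] (S\NP)\PP   >
      [4,5] "slowly" : ((S\NP)\PP)/NP
      [5,7] NP   >
        [5,6] "song" : NP/(PP/S)
        [6,7] "gave" : PP/S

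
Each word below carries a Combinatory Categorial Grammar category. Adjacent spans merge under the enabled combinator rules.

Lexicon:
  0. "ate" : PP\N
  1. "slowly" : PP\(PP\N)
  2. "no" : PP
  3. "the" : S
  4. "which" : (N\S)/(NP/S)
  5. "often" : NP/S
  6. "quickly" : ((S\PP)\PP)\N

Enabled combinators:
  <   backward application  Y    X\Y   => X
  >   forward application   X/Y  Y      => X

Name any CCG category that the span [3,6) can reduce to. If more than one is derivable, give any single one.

[0,7] S   <
  [0,2] PP   <
    [0,1] "ate" : PP\N
    [1,2] "slowly" : PP\(PP\N)
  [2,7] S\PP   <
    [2,3] "no" : PP
    [3,7] (S\PP)\PP   <
      [3,6] N   <
        [3,4] "the" : S
        [4,6] N\S   >
          [4,5] "which" : (N\S)/(NP/S)
          [5,6] "often" : NP/S
      [6,7] "quickly" : ((S\PP)\PP)\N

N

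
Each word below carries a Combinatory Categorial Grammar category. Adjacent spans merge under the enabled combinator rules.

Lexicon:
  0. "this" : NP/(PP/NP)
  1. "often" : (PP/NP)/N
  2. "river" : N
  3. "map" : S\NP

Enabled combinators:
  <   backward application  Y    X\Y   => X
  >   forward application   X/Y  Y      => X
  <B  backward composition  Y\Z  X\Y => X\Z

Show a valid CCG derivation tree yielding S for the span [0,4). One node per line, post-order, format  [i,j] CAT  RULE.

[0,4] S   <
  [0,3] NP   >
    [0,1] "this" : NP/(PP/NP)
    [1,3] PP/NP   >
      [1,2] "often" : (PP/NP)/N
      [2,3] "river" : N
  [3,4] "map" : S\NP

[0,1] NP/(PP/NP)  lex  "this"
[1,2] (PP/NP)/N  lex  "often"
[2,3] N  lex  "river"
[1,3] PP/NP  >  k=2
[0,3] NP  >  k=1
[3,4] S\NP  lex  "map"
[0,4] S  <  k=3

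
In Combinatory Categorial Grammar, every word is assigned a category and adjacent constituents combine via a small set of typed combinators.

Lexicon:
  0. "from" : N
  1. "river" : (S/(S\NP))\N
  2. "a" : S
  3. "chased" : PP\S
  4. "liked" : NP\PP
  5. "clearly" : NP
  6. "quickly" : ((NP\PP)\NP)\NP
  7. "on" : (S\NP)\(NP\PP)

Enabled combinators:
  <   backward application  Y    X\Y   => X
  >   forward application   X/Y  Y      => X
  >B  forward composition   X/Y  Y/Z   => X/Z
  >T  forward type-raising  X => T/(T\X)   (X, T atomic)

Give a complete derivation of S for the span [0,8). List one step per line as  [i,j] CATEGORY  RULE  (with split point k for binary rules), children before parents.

[0,8] S   >
  [0,2] S/(S\NP)   <
    [0,1] "from" : N
    [1,2] "river" : (S/(S\NP))\N
  [2,8] S\NP   <
    [2,7] NP\PP   <
      [2,5] NP   <
        [2,4] PP   <
          [2,3] "a" : S
          [3,4] "chased" : PP\S
        [4,5] "liked" : NP\PP
      [5,7] (NP\PP)\NP   <
        [5,6] "clearly" : NP
        [6,7] "quickly" : ((NP\PP)\NP)\NP
    [7,8] "on" : (S\NP)\(NP\PP)

[0,1] N  lex  "from"
[1,2] (S/(S\NP))\N  lex  "river"
[0,2] S/(S\NP)  <  k=1
[2,3] S  lex  "a"
[3,4] PP\S  lex  "chased"
[2,4] PP  <  k=3
[4,5] NP\PP  lex  "liked"
[2,5] NP  <  k=4
[5,6] NP  lex  "clearly"
[6,7] ((NP\PP)\NP)\NP  lex  "quickly"
[5,7] (NP\PP)\NP  <  k=6
[2,7] NP\PP  <  k=5
[7,8] (S\NP)\(NP\PP)  lex  "on"
[2,8] S\NP  <  k=7
[0,8] S  >  k=2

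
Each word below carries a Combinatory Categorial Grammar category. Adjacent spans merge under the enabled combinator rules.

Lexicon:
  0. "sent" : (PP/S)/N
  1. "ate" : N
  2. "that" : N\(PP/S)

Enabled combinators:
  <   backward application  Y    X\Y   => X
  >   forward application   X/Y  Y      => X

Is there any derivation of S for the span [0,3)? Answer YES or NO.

NO

(PP/S)/N N N\(PP/S)
CKY chart[0,3] = {N}; S ∉ chart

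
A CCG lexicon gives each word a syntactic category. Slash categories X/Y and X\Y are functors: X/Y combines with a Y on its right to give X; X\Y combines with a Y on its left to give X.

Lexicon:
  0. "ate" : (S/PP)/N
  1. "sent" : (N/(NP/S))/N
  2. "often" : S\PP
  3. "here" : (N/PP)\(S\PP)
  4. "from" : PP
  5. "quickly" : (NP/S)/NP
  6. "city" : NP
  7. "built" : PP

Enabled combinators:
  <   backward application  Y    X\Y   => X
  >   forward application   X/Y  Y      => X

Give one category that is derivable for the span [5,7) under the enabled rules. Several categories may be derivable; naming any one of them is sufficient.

NP/S

[0,8] S   >
  [0,7] S/PP   >
    [0,1] "ate" : (S/PP)/N
    [1,7] N   >
      [1,5] N/(NP/S)   >
        [1,2] "sent" : (N/(NP/S))/N
        [2,5] N   >
          [2,4] N/PP   <
            [2,3] "often" : S\PP
            [3,4] "here" : (N/PP)\(S\PP)
          [4,5] "from" : PP
      [5,7] NP/S   >
        [5,6] "quickly" : (NP/S)/NP
        [6,7] "city" : NP
  [7,8] "built" : PP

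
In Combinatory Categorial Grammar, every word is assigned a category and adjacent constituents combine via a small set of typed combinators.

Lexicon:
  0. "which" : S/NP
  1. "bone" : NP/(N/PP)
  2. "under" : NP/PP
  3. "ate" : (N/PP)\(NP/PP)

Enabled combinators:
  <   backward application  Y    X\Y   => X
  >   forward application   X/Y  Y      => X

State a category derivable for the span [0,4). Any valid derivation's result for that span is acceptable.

S

[0,4] S   >
  [0,1] "which" : S/NP
  [1,4] NP   >
    [1,2] "bone" : NP/(N/PP)
    [2,4] N/PP   <
      [2,3] "under" : NP/PP
      [3,4] "ate" : (N/PP)\(NP/PP)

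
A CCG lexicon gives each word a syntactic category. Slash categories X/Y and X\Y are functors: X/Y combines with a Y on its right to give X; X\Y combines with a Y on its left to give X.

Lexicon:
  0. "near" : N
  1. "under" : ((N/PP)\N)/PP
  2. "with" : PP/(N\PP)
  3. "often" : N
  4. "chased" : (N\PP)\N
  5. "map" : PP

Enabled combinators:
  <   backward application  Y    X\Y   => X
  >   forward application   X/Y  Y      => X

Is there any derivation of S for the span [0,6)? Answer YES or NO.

N ((N/PP)\N)/PP PP/(N\PP) N (N\PP)\N PP
CKY chart[0,6] = {N}; S ∉ chart

NO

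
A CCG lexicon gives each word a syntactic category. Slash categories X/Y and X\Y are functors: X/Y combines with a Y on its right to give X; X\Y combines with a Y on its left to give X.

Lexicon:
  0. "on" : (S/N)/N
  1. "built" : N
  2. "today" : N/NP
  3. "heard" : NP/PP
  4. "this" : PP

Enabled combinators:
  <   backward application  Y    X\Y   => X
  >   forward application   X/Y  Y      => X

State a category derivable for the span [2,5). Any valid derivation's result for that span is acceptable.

[0,5] S   >
  [0,2] S/N   >
    [0,1] "on" : (S/N)/N
    [1,2] "built" : N
  [2,5] N   >
    [2,3] "today" : N/NP
    [3,5] NP   >
      [3,4] "heard" : NP/PP
      [4,5] "this" : PP

N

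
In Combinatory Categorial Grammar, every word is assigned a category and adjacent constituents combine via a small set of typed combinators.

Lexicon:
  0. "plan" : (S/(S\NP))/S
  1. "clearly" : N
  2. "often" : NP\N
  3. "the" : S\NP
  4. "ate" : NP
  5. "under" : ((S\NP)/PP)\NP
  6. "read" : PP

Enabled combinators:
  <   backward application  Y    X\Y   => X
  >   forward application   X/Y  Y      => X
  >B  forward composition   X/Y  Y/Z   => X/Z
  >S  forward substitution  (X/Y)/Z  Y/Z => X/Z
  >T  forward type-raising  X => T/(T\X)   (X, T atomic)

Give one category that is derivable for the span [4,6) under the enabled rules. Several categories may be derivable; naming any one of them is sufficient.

[0,7] S   >
  [0,4] S/(S\NP)   >
    [0,1] "plan" : (S/(S\NP))/S
    [1,4] S   <
      [1,3] NP   >
        [1,2] NP/(NP\N)   >T
          [1,2] "clearly" : N
        [2,3] "often" : NP\N
      [3,4] "the" : S\NP
  [4,7] S\NP   >
    [4,6] (S\NP)/PP   <
      [4,5] "ate" : NP
      [5,6] "under" : ((S\NP)/PP)\NP
    [6,7] "read" : PP

(S\NP)/PP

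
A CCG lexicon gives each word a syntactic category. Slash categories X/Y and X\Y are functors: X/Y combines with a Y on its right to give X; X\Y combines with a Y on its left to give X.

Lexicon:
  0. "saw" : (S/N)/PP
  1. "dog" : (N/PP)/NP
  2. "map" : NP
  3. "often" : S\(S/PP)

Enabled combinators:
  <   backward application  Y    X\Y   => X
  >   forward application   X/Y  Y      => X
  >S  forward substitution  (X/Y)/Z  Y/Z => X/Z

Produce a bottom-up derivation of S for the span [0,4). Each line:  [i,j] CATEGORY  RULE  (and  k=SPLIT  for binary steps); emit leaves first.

[0,1] (S/N)/PP  lex  "saw"
[1,2] (N/PP)/NP  lex  "dog"
[2,3] NP  lex  "map"
[1,3] N/PP  >  k=2
[0,3] S/PP  >S  k=1
[3,4] S\(S/PP)  lex  "often"
[0,4] S  <  k=3

[0,4] S   <
  [0,3] S/PP   >S
    [0,1] "saw" : (S/N)/PP
    [1,3] N/PP   >
      [1,2] "dog" : (N/PP)/NP
      [2,3] "map" : NP
  [3,4] "often" : S\(S/PP)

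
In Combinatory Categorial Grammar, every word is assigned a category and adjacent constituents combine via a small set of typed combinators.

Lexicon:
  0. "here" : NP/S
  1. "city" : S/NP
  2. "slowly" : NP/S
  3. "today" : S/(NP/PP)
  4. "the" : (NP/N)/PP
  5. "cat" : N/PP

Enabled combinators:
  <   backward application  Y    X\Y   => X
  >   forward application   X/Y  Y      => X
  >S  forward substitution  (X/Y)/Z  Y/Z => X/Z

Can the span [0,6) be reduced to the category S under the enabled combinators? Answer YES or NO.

NP/S S/NP NP/S S/(NP/PP) (NP/N)/PP N/PP
CKY chart[0,6] = {NP}; S ∉ chart

NO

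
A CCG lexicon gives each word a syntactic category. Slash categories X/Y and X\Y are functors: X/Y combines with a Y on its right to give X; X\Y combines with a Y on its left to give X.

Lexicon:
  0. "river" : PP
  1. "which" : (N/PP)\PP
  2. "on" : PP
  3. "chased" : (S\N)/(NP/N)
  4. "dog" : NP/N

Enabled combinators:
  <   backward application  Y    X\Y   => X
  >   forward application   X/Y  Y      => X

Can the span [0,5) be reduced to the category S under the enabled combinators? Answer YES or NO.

[0,5] S   <
  [0,3] N   >
    [0,2] N/PP   <
      [0,1] "river" : PP
      [1,2] "which" : (N/PP)\PP
    [2,3] "on" : PP
  [3,5] S\N   >
    [3,4] "chased" : (S\N)/(NP/N)
    [4,5] "dog" : NP/N

YES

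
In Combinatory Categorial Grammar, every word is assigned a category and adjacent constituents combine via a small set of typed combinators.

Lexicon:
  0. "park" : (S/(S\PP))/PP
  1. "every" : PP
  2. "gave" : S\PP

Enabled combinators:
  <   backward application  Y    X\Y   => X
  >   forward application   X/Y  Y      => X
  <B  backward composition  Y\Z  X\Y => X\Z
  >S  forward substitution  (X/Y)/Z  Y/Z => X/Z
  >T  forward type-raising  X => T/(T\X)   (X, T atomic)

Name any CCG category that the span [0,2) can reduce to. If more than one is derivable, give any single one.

S/(S\PP)

[0,3] S   >
  [0,2] S/(S\PP)   >
    [0,1] "park" : (S/(S\PP))/PP
    [1,2] "every" : PP
  [2,3] "gave" : S\PP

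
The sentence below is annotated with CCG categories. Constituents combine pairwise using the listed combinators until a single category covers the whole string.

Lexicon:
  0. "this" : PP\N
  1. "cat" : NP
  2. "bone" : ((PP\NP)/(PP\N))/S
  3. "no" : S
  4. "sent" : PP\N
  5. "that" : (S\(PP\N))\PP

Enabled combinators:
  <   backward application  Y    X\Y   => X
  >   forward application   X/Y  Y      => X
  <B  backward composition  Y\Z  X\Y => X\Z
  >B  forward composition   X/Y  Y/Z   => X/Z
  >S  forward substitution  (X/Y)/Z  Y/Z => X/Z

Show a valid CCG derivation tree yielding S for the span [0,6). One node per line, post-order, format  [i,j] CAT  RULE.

[0,1] PP\N  lex  "this"
[1,2] NP  lex  "cat"
[2,3] ((PP\NP)/(PP\N))/S  lex  "bone"
[3,4] S  lex  "no"
[2,4] (PP\NP)/(PP\N)  >  k=3
[4,5] PP\N  lex  "sent"
[2,5] PP\NP  >  k=4
[1,5] PP  <  k=2
[5,6] (S\(PP\N))\PP  lex  "that"
[1,6] S\(PP\N)  <  k=5
[0,6] S  <  k=1

[0,6] S   <
  [0,1] "this" : PP\N
  [1,6] S\(PP\N)   <
    [1,5] PP   <
      [1,2] "cat" : NP
      [2,5] PP\NP   >
        [2,4] (PP\NP)/(PP\N)   >
          [2,3] "bone" : ((PP\NP)/(PP\N))/S
          [3,4] "no" : S
        [4,5] "sent" : PP\N
    [5,6] "that" : (S\(PP\N))\PP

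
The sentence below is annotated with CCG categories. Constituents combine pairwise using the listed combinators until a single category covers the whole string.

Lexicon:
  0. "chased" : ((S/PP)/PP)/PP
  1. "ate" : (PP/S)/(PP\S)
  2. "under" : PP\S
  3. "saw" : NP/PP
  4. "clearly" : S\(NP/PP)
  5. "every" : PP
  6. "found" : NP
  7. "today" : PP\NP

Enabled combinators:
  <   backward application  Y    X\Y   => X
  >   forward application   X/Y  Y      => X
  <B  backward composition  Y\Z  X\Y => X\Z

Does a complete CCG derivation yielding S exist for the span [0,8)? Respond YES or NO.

[0,8] S   >
  [0,6] S/PP   >
    [0,5] (S/PP)/PP   >
      [0,1] "chased" : ((S/PP)/PP)/PP
      [1,5] PP   >
        [1,3] PP/S   >
          [1,2] "ate" : (PP/S)/(PP\S)
          [2,3] "under" : PP\S
        [3,5] S   <
          [3,4] "saw" : NP/PP
          [4,5] "clearly" : S\(NP/PP)
    [5,6] "every" : PP
  [6,8] PP   <
    [6,7] "found" : NP
    [7,8] "today" : PP\NP

YES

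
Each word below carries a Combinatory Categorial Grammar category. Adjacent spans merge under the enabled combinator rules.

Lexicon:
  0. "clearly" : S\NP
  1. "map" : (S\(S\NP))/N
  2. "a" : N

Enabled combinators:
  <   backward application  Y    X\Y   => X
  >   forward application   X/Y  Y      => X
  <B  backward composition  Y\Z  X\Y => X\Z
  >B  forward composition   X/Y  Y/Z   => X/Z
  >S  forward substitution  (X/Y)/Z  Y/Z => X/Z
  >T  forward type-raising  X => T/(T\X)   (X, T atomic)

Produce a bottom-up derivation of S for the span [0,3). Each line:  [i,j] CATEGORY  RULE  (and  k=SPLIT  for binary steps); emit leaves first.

[0,3] S   <
  [0,1] "clearly" : S\NP
  [1,3] S\(S\NP)   >
    [1,2] "map" : (S\(S\NP))/N
    [2,3] "a" : N

[0,1] S\NP  lex  "clearly"
[1,2] (S\(S\NP))/N  lex  "map"
[2,3] N  lex  "a"
[1,3] S\(S\NP)  >  k=2
[0,3] S  <  k=1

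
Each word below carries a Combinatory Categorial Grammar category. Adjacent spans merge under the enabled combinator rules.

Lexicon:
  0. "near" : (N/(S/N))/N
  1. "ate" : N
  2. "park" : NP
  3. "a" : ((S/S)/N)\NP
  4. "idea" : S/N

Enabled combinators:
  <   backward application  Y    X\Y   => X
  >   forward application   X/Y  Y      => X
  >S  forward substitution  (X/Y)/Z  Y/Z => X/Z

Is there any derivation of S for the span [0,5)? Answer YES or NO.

NO

(N/(S/N))/N N NP ((S/S)/N)\NP S/N
CKY chart[0,5] = {N}; S ∉ chart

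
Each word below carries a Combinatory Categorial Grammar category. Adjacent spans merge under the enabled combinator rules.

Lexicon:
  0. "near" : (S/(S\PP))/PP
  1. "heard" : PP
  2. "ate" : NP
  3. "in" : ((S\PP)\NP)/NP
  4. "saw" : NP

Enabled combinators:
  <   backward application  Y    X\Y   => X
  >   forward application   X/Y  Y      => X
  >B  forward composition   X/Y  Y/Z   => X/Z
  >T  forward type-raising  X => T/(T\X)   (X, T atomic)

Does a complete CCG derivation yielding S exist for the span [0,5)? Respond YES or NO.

YES

[0,5] S   >
  [0,2] S/(S\PP)   >
    [0,1] "near" : (S/(S\PP))/PP
    [1,2] "heard" : PP
  [2,5] S\PP   <
    [2,3] "ate" : NP
    [3,5] (S\PP)\NP   >
      [3,4] "in" : ((S\PP)\NP)/NP
      [4,5] "saw" : NP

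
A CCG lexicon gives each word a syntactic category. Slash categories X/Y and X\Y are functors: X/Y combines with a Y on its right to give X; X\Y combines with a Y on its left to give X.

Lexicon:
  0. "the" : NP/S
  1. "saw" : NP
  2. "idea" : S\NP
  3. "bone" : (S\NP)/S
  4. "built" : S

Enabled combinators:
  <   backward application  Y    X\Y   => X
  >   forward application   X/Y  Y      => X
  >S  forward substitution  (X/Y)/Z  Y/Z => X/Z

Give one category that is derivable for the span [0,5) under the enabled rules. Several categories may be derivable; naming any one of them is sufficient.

S

[0,5] S   <
  [0,3] NP   >
    [0,1] "the" : NP/S
    [1,3] S   <
      [1,2] "saw" : NP
      [2,3] "idea" : S\NP
  [3,5] S\NP   >
    [3,4] "bone" : (S\NP)/S
    [4,5] "built" : S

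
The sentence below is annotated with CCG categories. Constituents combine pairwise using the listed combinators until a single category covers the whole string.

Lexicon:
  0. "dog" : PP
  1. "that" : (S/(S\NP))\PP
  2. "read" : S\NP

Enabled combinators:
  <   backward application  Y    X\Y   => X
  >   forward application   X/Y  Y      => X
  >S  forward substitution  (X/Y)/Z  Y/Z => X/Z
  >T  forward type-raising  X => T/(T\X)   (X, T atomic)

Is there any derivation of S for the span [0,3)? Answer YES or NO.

YES

[0,3] S   >
  [0,2] S/(S\NP)   <
    [0,1] "dog" : PP
    [1,2] "that" : (S/(S\NP))\PP
  [2,3] "read" : S\NP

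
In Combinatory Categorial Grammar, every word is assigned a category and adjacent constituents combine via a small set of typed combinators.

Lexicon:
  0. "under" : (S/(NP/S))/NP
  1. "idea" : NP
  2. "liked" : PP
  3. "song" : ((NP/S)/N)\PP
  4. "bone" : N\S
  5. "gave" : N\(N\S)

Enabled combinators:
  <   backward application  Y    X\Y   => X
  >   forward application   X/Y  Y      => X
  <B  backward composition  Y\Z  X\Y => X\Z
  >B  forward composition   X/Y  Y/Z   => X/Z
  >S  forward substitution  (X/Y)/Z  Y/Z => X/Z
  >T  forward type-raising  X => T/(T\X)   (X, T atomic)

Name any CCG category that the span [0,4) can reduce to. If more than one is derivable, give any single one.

S/N

[0,6] S   >
  [0,4] S/N   >B
    [0,2] S/(NP/S)   >
      [0,1] "under" : (S/(NP/S))/NP
      [1,2] "idea" : NP
    [2,4] (NP/S)/N   <
      [2,3] "liked" : PP
      [3,4] "song" : ((NP/S)/N)\PP
  [4,6] N   <
    [4,5] "bone" : N\S
    [5,6] "gave" : N\(N\S)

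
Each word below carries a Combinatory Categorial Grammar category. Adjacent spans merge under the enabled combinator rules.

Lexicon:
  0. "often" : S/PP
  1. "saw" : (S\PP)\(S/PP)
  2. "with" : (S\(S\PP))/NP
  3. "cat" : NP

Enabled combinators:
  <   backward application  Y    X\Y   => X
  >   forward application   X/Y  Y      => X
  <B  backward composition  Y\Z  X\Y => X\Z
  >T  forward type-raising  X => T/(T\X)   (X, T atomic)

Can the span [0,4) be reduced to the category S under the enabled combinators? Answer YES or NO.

[0,4] S   <
  [0,2] S\PP   <
    [0,1] "often" : S/PP
    [1,2] "saw" : (S\PP)\(S/PP)
  [2,4] S\(S\PP)   >
    [2,3] "with" : (S\(S\PP))/NP
    [3,4] "cat" : NP

YES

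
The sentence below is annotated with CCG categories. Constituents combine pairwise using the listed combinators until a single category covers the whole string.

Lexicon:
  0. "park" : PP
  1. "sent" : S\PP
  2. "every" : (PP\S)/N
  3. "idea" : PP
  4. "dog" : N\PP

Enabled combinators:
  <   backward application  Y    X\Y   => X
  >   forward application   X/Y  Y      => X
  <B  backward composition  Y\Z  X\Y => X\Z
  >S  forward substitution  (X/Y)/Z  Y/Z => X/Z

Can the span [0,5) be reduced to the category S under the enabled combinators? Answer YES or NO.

PP S\PP (PP\S)/N PP N\PP
CKY chart[0,5] = {PP}; S ∉ chart

NO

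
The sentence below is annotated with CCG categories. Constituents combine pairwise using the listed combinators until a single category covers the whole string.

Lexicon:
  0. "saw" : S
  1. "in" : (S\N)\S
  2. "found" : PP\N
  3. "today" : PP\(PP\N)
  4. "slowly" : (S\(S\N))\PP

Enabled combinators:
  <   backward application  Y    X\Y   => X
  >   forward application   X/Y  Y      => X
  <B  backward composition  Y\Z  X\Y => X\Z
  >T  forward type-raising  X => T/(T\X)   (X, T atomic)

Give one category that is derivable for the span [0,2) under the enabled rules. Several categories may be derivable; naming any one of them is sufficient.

[0,5] S   <
  [0,2] S\N   <
    [0,1] "saw" : S
    [1,2] "in" : (S\N)\S
  [2,5] S\(S\N)   <
    [2,4] PP   <
      [2,3] "found" : PP\N
      [3,4] "today" : PP\(PP\N)
    [4,5] "slowly" : (S\(S\N))\PP

S\N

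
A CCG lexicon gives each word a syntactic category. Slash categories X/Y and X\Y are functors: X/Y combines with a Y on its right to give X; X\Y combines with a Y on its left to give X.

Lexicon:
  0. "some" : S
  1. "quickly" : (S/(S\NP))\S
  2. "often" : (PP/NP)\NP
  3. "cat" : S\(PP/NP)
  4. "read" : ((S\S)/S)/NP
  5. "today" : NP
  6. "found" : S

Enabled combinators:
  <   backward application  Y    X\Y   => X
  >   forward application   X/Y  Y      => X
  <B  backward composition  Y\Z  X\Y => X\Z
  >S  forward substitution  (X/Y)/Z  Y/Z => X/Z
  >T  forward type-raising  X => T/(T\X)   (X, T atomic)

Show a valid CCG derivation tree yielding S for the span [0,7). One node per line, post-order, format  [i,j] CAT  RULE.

[0,1] S  lex  "some"
[1,2] (S/(S\NP))\S  lex  "quickly"
[0,2] S/(S\NP)  <  k=1
[2,3] (PP/NP)\NP  lex  "often"
[3,4] S\(PP/NP)  lex  "cat"
[2,4] S\NP  <B  k=3
[4,5] ((S\S)/S)/NP  lex  "read"
[5,6] NP  lex  "today"
[4,6] (S\S)/S  >  k=5
[6,7] S  lex  "found"
[4,7] S\S  >  k=6
[2,7] S\NP  <B  k=4
[0,7] S  >  k=2

[0,7] S   >
  [0,2] S/(S\NP)   <
    [0,1] "some" : S
    [1,2] "quickly" : (S/(S\NP))\S
  [2,7] S\NP   <B
    [2,4] S\NP   <B
      [2,3] "often" : (PP/NP)\NP
      [3,4] "cat" : S\(PP/NP)
    [4,7] S\S   >
      [4,6] (S\S)/S   >
        [4,5] "read" : ((S\S)/S)/NP
        [5,6] "today" : NP
      [6,7] "found" : S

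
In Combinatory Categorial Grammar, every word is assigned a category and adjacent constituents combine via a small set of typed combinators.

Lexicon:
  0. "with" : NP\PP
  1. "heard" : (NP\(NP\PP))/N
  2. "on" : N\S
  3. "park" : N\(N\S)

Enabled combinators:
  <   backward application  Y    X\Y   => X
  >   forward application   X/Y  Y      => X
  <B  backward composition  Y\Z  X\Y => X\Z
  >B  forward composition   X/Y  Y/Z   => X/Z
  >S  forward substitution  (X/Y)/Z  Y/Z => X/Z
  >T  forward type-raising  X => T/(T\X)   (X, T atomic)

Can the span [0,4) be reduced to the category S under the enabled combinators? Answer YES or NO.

NO

NP\PP (NP\(NP\PP))/N N\S N\(N\S)
CKY chart[0,4] = {N/(N\NP), NP, NP/(NP\NP), PP/(PP\NP), S/(S\NP)}; S ∉ chart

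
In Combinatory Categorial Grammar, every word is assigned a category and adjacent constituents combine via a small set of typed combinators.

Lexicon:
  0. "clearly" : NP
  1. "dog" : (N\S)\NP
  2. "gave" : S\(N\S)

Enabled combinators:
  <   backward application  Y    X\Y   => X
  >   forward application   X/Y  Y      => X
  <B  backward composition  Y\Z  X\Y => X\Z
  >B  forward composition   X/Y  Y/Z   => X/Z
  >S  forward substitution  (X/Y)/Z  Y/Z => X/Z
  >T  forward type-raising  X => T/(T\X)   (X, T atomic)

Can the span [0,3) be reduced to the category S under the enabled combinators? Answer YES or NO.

[0,3] S   <
  [0,1] "clearly" : NP
  [1,3] S\NP   <B
    [1,2] "dog" : (N\S)\NP
    [2,3] "gave" : S\(N\S)

YES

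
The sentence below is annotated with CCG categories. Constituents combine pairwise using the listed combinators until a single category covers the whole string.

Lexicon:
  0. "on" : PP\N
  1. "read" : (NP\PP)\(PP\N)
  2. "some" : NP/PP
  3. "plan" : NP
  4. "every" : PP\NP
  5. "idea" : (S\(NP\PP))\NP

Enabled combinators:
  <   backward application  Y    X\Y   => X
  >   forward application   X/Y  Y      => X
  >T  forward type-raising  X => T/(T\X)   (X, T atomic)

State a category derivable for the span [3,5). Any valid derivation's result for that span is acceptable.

PP

[0,6] S   <
  [0,2] NP\PP   <
    [0,1] "on" : PP\N
    [1,2] "read" : (NP\PP)\(PP\N)
  [2,6] S\(NP\PP)   <
    [2,5] NP   >
      [2,3] "some" : NP/PP
      [3,5] PP   <
        [3,4] "plan" : NP
        [4,5] "every" : PP\NP
    [5,6] "idea" : (S\(NP\PP))\NP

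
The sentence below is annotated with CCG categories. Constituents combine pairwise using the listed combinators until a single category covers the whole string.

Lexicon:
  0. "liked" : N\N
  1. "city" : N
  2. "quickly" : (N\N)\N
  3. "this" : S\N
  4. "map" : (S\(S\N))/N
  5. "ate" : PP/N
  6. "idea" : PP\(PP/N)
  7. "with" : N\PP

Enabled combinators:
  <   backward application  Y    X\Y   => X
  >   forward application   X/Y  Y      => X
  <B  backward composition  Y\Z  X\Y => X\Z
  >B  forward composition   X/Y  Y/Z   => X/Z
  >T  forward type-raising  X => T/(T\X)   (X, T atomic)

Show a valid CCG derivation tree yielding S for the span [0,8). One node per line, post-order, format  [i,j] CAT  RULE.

[0,1] N\N  lex  "liked"
[1,2] N  lex  "city"
[2,3] (N\N)\N  lex  "quickly"
[1,3] N\N  <  k=2
[0,3] N\N  <B  k=1
[3,4] S\N  lex  "this"
[0,4] S\N  <B  k=3
[4,5] (S\(S\N))/N  lex  "map"
[5,6] PP/N  lex  "ate"
[6,7] PP\(PP/N)  lex  "idea"
[5,7] PP  <  k=6
[7,8] N\PP  lex  "with"
[5,8] N  <  k=7
[4,8] S\(S\N)  >  k=5
[0,8] S  <  k=4

[0,8] S   <
  [0,4] S\N   <B
    [0,3] N\N   <B
      [0,1] "liked" : N\N
      [1,3] N\N   <
        [1,2] "city" : N
        [2,3] "quickly" : (N\N)\N
    [3,4] "this" : S\N
  [4,8] S\(S\N)   >
    [4,5] "map" : (S\(S\N))/N
    [5,8] N   <
      [5,7] PP   <
        [5,6] "ate" : PP/N
        [6,7] "idea" : PP\(PP/N)
      [7,8] "with" : N\PP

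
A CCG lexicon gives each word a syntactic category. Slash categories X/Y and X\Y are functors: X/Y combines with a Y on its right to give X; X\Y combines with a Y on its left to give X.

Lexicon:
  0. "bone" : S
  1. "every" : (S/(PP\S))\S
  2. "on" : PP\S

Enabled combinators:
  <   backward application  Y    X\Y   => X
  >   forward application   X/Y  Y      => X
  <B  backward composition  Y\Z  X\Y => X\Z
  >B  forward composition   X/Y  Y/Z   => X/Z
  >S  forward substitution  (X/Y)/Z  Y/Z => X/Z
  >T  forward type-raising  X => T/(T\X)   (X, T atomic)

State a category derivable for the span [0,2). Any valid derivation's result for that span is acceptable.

[0,3] S   >
  [0,2] S/(PP\S)   <
    [0,1] "bone" : S
    [1,2] "every" : (S/(PP\S))\S
  [2,3] "on" : PP\S

S/(PP\S)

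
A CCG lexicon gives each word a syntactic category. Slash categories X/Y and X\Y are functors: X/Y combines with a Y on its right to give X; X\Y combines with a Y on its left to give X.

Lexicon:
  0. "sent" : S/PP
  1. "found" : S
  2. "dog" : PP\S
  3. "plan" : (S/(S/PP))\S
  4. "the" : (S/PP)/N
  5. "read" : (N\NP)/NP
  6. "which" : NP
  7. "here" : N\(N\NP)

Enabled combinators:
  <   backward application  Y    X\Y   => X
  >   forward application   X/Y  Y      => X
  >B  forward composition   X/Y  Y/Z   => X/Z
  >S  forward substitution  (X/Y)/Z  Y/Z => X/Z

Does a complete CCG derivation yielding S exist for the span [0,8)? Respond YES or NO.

[0,8] S   >
  [0,4] S/(S/PP)   <
    [0,3] S   >
      [0,1] "sent" : S/PP
      [1,3] PP   <
        [1,2] "found" : S
        [2,3] "dog" : PP\S
    [3,4] "plan" : (S/(S/PP))\S
  [4,8] S/PP   >
    [4,5] "the" : (S/PP)/N
    [5,8] N   <
      [5,7] N\NP   >
        [5,6] "read" : (N\NP)/NP
        [6,7] "which" : NP
      [7,8] "here" : N\(N\NP)

YES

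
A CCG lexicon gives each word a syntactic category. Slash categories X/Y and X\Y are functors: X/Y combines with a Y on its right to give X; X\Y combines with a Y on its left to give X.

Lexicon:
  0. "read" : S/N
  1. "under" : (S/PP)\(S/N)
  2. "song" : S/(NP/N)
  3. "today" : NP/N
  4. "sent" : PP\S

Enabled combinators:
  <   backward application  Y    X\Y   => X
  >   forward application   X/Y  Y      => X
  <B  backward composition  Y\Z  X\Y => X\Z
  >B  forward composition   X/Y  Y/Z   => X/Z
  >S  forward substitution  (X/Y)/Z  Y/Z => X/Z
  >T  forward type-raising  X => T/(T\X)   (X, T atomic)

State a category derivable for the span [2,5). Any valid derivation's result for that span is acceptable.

[0,5] S   >
  [0,2] S/PP   <
    [0,1] "read" : S/N
    [1,2] "under" : (S/PP)\(S/N)
  [2,5] PP   <
    [2,4] S   >
      [2,3] "song" : S/(NP/N)
      [3,4] "today" : NP/N
    [4,5] "sent" : PP\S

PP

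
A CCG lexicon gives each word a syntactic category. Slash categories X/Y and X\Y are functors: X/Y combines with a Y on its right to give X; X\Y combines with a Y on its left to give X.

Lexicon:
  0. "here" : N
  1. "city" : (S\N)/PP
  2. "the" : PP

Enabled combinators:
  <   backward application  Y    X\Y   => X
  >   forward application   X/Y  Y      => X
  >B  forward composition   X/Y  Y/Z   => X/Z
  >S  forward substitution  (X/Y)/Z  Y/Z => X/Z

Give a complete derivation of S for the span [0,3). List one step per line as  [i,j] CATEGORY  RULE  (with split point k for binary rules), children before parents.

[0,1] N  lex  "here"
[1,2] (S\N)/PP  lex  "city"
[2,3] PP  lex  "the"
[1,3] S\N  >  k=2
[0,3] S  <  k=1

[0,3] S   <
  [0,1] "here" : N
  [1,3] S\N   >
    [1,2] "city" : (S\N)/PP
    [2,3] "the" : PP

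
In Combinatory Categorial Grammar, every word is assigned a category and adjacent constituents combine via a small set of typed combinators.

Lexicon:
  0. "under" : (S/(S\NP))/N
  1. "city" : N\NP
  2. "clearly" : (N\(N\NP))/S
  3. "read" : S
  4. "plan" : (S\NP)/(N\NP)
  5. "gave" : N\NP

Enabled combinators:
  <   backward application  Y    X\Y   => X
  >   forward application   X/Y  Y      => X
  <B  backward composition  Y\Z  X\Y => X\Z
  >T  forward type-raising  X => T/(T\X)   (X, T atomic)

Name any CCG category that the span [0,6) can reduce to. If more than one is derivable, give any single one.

S

[0,6] S   >
  [0,4] S/(S\NP)   >
    [0,1] "under" : (S/(S\NP))/N
    [1,4] N   <
      [1,2] "city" : N\NP
      [2,4] N\(N\NP)   >
        [2,3] "clearly" : (N\(N\NP))/S
        [3,4] "read" : S
  [4,6] S\NP   >
    [4,5] "plan" : (S\NP)/(N\NP)
    [5,6] "gave" : N\NP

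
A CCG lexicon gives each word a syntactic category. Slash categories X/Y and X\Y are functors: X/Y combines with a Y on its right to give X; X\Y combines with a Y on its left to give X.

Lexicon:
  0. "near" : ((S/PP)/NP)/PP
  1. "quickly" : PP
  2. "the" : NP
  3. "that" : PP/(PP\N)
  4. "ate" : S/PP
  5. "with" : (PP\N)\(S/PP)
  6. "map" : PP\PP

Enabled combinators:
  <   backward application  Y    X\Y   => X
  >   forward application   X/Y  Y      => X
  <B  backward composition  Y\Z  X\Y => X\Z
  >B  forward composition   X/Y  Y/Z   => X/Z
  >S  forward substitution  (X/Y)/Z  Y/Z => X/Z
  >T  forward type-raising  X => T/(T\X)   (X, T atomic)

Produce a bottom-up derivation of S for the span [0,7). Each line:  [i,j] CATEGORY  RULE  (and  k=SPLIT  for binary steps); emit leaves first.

[0,7] S   >
  [0,3] S/PP   >
    [0,2] (S/PP)/NP   >
      [0,1] "near" : ((S/PP)/NP)/PP
      [1,2] "quickly" : PP
    [2,3] "the" : NP
  [3,7] PP   >
    [3,4] "that" : PP/(PP\N)
    [4,7] PP\N   <B
      [4,6] PP\N   <
        [4,5] "ate" : S/PP
        [5,6] "with" : (PP\N)\(S/PP)
      [6,7] "map" : PP\PP

[0,1] ((S/PP)/NP)/PP  lex  "near"
[1,2] PP  lex  "quickly"
[0,2] (S/PP)/NP  >  k=1
[2,3] NP  lex  "the"
[0,3] S/PP  >  k=2
[3,4] PP/(PP\N)  lex  "that"
[4,5] S/PP  lex  "ate"
[5,6] (PP\N)\(S/PP)  lex  "with"
[4,6] PP\N  <  k=5
[6,7] PP\PP  lex  "map"
[4,7] PP\N  <B  k=6
[3,7] PP  >  k=4
[0,7] S  >  k=3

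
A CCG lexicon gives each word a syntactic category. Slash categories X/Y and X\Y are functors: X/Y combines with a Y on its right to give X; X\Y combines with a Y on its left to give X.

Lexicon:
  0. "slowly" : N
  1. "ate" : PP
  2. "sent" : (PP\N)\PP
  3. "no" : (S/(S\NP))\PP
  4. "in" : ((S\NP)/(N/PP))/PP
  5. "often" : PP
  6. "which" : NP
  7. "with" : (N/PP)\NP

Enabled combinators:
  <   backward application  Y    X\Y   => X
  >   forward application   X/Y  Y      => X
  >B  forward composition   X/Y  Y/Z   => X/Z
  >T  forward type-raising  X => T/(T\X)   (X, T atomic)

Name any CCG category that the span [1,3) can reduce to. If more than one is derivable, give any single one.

[0,8] S   >
  [0,4] S/(S\NP)   <
    [0,3] PP   <
      [0,1] "slowly" : N
      [1,3] PP\N   <
        [1,2] "ate" : PP
        [2,3] "sent" : (PP\N)\PP
    [3,4] "no" : (S/(S\NP))\PP
  [4,8] S\NP   >
    [4,6] (S\NP)/(N/PP)   >
      [4,5] "in" : ((S\NP)/(N/PP))/PP
      [5,6] "often" : PP
    [6,8] N/PP   <
      [6,7] "which" : NP
      [7,8] "with" : (N/PP)\NP

PP\N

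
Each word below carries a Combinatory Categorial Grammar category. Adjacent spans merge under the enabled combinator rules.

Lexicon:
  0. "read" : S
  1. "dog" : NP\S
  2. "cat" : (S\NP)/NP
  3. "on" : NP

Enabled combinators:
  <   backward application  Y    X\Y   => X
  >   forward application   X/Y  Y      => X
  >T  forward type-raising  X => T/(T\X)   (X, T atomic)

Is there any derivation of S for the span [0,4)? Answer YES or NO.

YES

[0,4] S   <
  [0,2] NP   <
    [0,1] "read" : S
    [1,2] "dog" : NP\S
  [2,4] S\NP   >
    [2,3] "cat" : (S\NP)/NP
    [3,4] "on" : NP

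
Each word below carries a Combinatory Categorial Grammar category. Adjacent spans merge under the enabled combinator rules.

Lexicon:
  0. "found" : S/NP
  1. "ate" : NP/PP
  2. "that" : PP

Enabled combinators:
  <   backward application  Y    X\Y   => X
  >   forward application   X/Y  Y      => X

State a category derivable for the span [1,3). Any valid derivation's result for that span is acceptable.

[0,3] S   >
  [0,1] "found" : S/NP
  [1,3] NP   >
    [1,2] "ate" : NP/PP
    [2,3] "that" : PP

NP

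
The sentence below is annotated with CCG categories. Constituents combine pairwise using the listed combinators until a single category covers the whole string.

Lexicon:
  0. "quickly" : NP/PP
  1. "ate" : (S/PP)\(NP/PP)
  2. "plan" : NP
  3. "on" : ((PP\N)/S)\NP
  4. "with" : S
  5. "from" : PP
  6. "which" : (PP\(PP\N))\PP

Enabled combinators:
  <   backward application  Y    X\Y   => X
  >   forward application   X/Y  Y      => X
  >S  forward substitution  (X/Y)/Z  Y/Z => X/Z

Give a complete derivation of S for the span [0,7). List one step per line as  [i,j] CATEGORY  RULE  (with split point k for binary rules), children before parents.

[0,1] NP/PP  lex  "quickly"
[1,2] (S/PP)\(NP/PP)  lex  "ate"
[0,2] S/PP  <  k=1
[2,3] NP  lex  "plan"
[3,4] ((PP\N)/S)\NP  lex  "on"
[2,4] (PP\N)/S  <  k=3
[4,5] S  lex  "with"
[2,5] PP\N  >  k=4
[5,6] PP  lex  "from"
[6,7] (PP\(PP\N))\PP  lex  "which"
[5,7] PP\(PP\N)  <  k=6
[2,7] PP  <  k=5
[0,7] S  >  k=2

[0,7] S   >
  [0,2] S/PP   <
    [0,1] "quickly" : NP/PP
    [1,2] "ate" : (S/PP)\(NP/PP)
  [2,7] PP   <
    [2,5] PP\N   >
      [2,4] (PP\N)/S   <
        [2,3] "plan" : NP
        [3,4] "on" : ((PP\N)/S)\NP
      [4,5] "with" : S
    [5,7] PP\(PP\N)   <
      [5,6] "from" : PP
      [6,7] "which" : (PP\(PP\N))\PP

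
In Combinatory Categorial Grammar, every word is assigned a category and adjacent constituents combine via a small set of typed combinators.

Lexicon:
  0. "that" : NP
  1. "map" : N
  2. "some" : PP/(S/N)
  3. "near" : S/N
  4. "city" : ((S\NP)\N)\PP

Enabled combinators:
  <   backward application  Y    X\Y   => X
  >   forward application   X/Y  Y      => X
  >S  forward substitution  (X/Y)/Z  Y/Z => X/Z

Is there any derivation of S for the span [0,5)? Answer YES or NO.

YES

[0,5] S   <
  [0,1] "that" : NP
  [1,5] S\NP   <
    [1,2] "map" : N
    [2,5] (S\NP)\N   <
      [2,4] PP   >
        [2,3] "some" : PP/(S/N)
        [3,4] "near" : S/N
      [4,5] "city" : ((S\NP)\N)\PP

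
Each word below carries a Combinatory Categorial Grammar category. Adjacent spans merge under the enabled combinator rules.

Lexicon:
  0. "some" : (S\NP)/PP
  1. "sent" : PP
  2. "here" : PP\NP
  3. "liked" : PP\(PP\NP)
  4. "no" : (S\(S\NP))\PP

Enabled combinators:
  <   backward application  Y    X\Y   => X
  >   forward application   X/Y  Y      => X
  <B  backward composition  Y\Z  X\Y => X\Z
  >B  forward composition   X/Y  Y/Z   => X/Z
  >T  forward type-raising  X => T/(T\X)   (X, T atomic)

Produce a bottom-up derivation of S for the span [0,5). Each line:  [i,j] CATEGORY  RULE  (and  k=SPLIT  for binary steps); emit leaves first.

[0,1] (S\NP)/PP  lex  "some"
[1,2] PP  lex  "sent"
[0,2] S\NP  >  k=1
[2,3] PP\NP  lex  "here"
[3,4] PP\(PP\NP)  lex  "liked"
[2,4] PP  <  k=3
[4,5] (S\(S\NP))\PP  lex  "no"
[2,5] S\(S\NP)  <  k=4
[0,5] S  <  k=2

[0,5] S   <
  [0,2] S\NP   >
    [0,1] "some" : (S\NP)/PP
    [1,2] "sent" : PP
  [2,5] S\(S\NP)   <
    [2,4] PP   <
      [2,3] "here" : PP\NP
      [3,4] "liked" : PP\(PP\NP)
    [4,5] "no" : (S\(S\NP))\PP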